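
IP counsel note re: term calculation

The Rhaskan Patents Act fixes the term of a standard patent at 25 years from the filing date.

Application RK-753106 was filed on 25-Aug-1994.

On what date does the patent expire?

August 25, 2019

Filing date + 25 years → 25 August 2019.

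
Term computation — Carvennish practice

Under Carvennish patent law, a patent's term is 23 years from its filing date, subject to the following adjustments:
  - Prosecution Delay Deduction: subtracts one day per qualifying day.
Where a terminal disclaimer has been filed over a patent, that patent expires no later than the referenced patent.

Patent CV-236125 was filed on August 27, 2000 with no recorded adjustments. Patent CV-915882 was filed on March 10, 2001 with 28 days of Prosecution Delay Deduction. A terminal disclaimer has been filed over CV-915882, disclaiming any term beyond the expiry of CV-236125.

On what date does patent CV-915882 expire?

August 27, 2023

Natural term of CV-915882:
  Base: filing + 23 years → 10 March 2024.
  Prosecution Delay Deduction: −28 days → 11 February 2024.
Expiry of referenced patent CV-236125:
  Base: filing + 23 years → 27 August 2023.
Terminal disclaimer: CV-915882 expires on the earlier of 11 February 2024 and 27 August 2023.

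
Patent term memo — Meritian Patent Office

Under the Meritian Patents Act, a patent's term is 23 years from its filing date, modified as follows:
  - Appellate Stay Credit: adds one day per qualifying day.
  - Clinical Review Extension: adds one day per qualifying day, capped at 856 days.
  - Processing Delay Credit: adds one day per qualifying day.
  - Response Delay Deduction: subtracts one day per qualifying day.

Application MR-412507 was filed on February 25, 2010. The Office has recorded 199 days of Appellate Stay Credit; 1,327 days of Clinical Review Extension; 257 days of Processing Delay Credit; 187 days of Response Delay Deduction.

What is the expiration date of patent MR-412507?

Base term: filing date + 23 years → 25 February 2033.
Appellate Stay Credit: +199 days → 12 September 2033.
Clinical Review Extension: 1327 days claimed exceeds the 856-day cap, so +856 days → 16 January 2036.
Processing Delay Credit: +257 days → 29 September 2036.
Response Delay Deduction: −187 days → 26 March 2036.

March 26, 2036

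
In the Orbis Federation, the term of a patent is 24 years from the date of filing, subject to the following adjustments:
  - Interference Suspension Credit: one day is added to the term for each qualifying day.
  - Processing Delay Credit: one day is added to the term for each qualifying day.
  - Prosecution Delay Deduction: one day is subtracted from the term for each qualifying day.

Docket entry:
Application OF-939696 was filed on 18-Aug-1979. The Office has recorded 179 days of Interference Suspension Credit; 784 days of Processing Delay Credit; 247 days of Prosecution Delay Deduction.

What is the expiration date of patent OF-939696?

2005-08-03

Base term: filing date + 24 years → 18 August 2003.
Interference Suspension Credit: +179 days → 13 February 2004.
Processing Delay Credit: +784 days → 7 April 2006.
Prosecution Delay Deduction: −247 days → 3 August 2005.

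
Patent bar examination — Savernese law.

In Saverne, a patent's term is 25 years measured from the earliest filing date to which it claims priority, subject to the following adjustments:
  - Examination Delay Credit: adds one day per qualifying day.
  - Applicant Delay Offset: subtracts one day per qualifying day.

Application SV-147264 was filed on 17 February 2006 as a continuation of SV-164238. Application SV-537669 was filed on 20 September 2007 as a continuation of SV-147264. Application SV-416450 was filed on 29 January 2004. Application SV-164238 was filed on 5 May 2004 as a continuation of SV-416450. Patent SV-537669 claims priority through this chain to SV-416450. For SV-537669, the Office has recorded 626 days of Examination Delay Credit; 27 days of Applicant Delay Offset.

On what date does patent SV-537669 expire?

September 20, 2030

Earliest priority filing: 29 January 2004.
Base term: 29 January 2004 + 25 years → 29 January 2029.
Examination Delay Credit: +626 days → 17 October 2030.
Applicant Delay Offset: −27 days → 20 September 2030.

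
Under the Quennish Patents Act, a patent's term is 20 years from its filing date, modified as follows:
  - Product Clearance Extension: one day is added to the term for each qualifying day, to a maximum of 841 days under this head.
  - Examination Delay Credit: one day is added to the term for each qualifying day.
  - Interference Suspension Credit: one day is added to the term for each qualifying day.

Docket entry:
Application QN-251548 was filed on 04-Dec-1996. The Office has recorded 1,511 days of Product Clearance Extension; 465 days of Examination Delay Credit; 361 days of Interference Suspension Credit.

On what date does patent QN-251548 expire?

June 28, 2021

Base term: filing date + 20 years → 4 December 2016.
Product Clearance Extension: 1511 days claimed exceeds the 841-day cap, so +841 days → 25 March 2019.
Examination Delay Credit: +465 days → 2 July 2020.
Interference Suspension Credit: +361 days → 28 June 2021.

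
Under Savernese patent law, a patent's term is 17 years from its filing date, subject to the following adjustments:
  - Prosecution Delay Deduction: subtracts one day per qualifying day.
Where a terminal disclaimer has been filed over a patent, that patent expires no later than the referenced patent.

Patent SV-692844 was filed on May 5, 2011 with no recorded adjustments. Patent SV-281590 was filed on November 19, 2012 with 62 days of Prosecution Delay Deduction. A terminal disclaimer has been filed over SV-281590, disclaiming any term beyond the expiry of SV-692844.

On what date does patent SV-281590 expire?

Natural term of SV-281590:
  Base: filing + 17 years → 19 November 2029.
  Prosecution Delay Deduction: −62 days → 18 September 2029.
Expiry of referenced patent SV-692844:
  Base: filing + 17 years → 5 May 2028.
Terminal disclaimer: SV-281590 expires on the earlier of 18 September 2029 and 5 May 2028.

May 5, 2028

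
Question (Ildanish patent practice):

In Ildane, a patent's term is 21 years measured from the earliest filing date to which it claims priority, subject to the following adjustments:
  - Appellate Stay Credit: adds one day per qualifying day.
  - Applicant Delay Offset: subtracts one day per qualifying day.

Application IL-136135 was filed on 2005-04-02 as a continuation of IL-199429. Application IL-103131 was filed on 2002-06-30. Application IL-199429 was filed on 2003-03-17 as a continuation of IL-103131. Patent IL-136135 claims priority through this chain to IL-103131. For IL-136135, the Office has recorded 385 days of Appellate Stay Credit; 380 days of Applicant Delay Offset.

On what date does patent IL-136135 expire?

Earliest priority filing: 30 June 2002.
Base term: 30 June 2002 + 21 years → 30 June 2023.
Appellate Stay Credit: +385 days → 19 July 2024.
Applicant Delay Offset: −380 days → 5 July 2023.

July 5, 2023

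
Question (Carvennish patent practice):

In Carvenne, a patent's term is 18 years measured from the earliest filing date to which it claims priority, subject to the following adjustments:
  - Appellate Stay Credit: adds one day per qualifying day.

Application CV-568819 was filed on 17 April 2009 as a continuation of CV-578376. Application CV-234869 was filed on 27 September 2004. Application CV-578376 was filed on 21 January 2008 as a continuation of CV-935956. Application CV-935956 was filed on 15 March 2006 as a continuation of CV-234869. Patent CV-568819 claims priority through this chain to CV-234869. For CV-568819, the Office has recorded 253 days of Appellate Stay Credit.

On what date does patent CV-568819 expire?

Earliest priority filing: 27 September 2004.
Base term: 27 September 2004 + 18 years → 27 September 2022.
Appellate Stay Credit: +253 days → 7 June 2023.

2023-06-07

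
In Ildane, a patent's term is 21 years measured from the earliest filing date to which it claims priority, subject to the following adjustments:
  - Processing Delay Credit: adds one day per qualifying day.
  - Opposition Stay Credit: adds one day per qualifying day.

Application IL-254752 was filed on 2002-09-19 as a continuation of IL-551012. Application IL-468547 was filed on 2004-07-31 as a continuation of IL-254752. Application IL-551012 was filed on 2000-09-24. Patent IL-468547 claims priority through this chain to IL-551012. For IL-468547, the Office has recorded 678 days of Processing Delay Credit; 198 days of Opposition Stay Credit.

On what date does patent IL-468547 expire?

2024-02-17

Earliest priority filing: 24 September 2000.
Base term: 24 September 2000 + 21 years → 24 September 2021.
Processing Delay Credit: +678 days → 3 August 2023.
Opposition Stay Credit: +198 days → 17 February 2024.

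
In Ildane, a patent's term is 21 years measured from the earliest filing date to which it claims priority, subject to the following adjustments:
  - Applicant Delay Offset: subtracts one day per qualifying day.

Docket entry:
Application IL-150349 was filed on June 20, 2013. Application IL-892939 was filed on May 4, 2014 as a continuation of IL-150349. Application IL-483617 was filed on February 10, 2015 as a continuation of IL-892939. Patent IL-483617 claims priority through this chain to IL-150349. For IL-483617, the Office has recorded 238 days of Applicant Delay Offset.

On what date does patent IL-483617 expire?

Earliest priority filing: 20 June 2013.
Base term: 20 June 2013 + 21 years → 20 June 2034.
Applicant Delay Offset: −238 days → 25 October 2033.

2033-10-25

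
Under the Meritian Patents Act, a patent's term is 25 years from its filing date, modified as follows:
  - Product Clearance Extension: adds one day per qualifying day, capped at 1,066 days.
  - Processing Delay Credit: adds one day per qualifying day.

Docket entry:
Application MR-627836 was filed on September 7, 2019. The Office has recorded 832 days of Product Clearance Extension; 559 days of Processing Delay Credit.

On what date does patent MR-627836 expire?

Base term: filing date + 25 years → 7 September 2044.
Product Clearance Extension: 832 days (within the 1066-day cap) → +832 days → 18 December 2046.
Processing Delay Credit: +559 days → 29 June 2048.

June 29, 2048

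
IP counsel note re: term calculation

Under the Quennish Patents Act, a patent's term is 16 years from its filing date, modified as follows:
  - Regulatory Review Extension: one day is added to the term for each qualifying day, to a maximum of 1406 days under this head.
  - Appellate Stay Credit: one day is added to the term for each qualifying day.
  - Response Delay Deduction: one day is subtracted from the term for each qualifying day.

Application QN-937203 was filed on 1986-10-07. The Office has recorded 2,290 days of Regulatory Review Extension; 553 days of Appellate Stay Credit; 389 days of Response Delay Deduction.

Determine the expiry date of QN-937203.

January 24, 2007

Base term: filing date + 16 years → 7 October 2002.
Regulatory Review Extension: 2290 days claimed exceeds the 1406-day cap, so +1406 days → 13 August 2006.
Appellate Stay Credit: +553 days → 17 February 2008.
Response Delay Deduction: −389 days → 24 January 2007.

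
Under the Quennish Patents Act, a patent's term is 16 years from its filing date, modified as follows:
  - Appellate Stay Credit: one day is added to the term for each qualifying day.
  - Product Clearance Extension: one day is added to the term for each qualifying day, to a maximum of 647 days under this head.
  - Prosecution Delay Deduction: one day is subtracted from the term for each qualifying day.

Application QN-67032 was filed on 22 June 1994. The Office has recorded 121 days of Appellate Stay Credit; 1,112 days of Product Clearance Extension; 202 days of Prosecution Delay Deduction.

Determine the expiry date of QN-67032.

Base term: filing date + 16 years → 22 June 2010.
Appellate Stay Credit: +121 days → 21 October 2010.
Product Clearance Extension: 1112 days claimed exceeds the 647-day cap, so +647 days → 29 July 2012.
Prosecution Delay Deduction: −202 days → 9 January 2012.

2012-01-09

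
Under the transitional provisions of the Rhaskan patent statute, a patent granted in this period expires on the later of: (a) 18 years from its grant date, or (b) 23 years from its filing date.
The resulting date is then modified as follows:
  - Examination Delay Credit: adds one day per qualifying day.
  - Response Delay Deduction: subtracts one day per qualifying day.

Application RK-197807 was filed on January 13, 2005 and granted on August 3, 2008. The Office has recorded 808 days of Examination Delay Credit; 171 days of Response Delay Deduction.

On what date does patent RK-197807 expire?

2029-10-11

(a) grant + 18 years → 3 August 2026.
(b) filing + 23 years → 13 January 2028.
Later of the two: 13 January 2028.
Examination Delay Credit: +808 days → 31 March 2030.
Response Delay Deduction: −171 days → 11 October 2029.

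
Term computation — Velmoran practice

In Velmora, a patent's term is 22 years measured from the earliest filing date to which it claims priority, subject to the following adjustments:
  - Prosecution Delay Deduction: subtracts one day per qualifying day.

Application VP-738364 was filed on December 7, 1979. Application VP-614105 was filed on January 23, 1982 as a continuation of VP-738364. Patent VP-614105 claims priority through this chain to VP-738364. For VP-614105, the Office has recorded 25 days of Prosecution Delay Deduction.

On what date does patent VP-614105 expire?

2001-11-12

Earliest priority filing: 7 December 1979.
Base term: 7 December 1979 + 22 years → 7 December 2001.
Prosecution Delay Deduction: −25 days → 12 November 2001.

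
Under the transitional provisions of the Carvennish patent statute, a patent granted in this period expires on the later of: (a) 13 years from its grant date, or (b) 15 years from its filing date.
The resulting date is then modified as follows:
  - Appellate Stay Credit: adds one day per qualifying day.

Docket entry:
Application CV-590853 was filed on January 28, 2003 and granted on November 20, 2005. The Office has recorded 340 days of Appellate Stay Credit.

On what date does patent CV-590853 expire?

October 26, 2019

(a) grant + 13 years → 20 November 2018.
(b) filing + 15 years → 28 January 2018.
Later of the two: 20 November 2018.
Appellate Stay Credit: +340 days → 26 October 2019.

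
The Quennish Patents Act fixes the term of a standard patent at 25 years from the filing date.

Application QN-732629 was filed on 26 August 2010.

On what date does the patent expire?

Filing date + 25 years → 26 August 2035.

2035-08-26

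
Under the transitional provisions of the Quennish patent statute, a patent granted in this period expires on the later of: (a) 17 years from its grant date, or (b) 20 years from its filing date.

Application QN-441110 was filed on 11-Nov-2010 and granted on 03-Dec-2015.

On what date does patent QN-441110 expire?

(a) grant + 17 years → 3 December 2032.
(b) filing + 20 years → 11 November 2030.
Later of the two: 3 December 2032.

2032-12-03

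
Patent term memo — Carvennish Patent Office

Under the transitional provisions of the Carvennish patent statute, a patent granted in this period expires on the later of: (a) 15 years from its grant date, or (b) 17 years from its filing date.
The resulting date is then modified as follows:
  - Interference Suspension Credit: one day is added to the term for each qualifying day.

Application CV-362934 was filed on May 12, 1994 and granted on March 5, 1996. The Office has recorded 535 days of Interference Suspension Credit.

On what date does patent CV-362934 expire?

2012-10-28

(a) grant + 15 years → 5 March 2011.
(b) filing + 17 years → 12 May 2011.
Later of the two: 12 May 2011.
Interference Suspension Credit: +535 days → 28 October 2012.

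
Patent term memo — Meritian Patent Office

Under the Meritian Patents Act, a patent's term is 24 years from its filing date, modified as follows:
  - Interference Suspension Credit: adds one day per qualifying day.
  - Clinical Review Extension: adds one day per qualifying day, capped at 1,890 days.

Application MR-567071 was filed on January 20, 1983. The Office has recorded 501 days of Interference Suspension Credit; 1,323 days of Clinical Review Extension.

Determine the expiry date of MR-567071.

Base term: filing date + 24 years → 20 January 2007.
Interference Suspension Credit: +501 days → 4 June 2008.
Clinical Review Extension: 1323 days (within the 1890-day cap) → +1323 days → 18 January 2012.

January 18, 2012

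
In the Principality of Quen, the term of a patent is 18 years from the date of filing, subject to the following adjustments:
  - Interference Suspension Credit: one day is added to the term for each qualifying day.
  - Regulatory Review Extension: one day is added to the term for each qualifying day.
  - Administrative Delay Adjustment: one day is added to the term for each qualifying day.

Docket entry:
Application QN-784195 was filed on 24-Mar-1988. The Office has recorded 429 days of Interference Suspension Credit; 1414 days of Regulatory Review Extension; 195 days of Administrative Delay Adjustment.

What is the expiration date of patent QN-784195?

2011-10-22

Base term: filing date + 18 years → 24 March 2006.
Interference Suspension Credit: +429 days → 27 May 2007.
Regulatory Review Extension: +1414 days → 10 April 2011.
Administrative Delay Adjustment: +195 days → 22 October 2011.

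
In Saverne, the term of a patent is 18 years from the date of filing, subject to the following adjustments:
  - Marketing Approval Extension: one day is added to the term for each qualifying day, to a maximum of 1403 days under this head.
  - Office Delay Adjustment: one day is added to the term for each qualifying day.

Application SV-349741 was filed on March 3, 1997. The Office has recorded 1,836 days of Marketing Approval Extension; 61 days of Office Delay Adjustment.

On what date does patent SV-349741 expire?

Base term: filing date + 18 years → 3 March 2015.
Marketing Approval Extension: 1836 days claimed exceeds the 1403-day cap, so +1403 days → 4 January 2019.
Office Delay Adjustment: +61 days → 6 March 2019.

March 6, 2019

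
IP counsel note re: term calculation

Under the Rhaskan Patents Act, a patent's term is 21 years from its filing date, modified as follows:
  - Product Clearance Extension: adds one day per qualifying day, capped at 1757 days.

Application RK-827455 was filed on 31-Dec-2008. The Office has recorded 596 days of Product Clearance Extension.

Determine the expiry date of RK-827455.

Base term: filing date + 21 years → 31 December 2029.
Product Clearance Extension: 596 days (within the 1757-day cap) → +596 days → 19 August 2031.

August 19, 2031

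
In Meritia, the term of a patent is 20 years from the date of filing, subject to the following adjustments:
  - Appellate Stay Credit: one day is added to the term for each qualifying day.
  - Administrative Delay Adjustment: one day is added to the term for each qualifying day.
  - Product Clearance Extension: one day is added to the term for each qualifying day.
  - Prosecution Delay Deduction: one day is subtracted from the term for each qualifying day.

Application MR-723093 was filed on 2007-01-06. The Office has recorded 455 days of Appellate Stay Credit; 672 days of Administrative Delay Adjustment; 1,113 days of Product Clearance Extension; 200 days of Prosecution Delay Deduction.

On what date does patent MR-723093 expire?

August 7, 2032

Base term: filing date + 20 years → 6 January 2027.
Appellate Stay Credit: +455 days → 5 April 2028.
Administrative Delay Adjustment: +672 days → 6 February 2030.
Product Clearance Extension: +1113 days → 23 February 2033.
Prosecution Delay Deduction: −200 days → 7 August 2032.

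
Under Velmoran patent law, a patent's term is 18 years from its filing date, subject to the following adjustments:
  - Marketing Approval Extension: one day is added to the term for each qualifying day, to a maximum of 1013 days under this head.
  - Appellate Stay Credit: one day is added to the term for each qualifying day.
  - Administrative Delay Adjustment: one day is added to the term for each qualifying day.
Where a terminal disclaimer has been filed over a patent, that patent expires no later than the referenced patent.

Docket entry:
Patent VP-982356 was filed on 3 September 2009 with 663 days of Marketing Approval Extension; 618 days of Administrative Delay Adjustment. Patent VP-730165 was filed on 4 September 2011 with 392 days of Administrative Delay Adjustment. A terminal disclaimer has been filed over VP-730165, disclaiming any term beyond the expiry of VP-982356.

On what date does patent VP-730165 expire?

Natural term of VP-730165:
  Base: filing + 18 years → 4 September 2029.
  Administrative Delay Adjustment: +392 days → 1 October 2030.
Expiry of referenced patent VP-982356:
  Base: filing + 18 years → 3 September 2027.
  Marketing Approval Extension: 663 days (within the 1013-day cap) → +663 days → 27 June 2029.
  Administrative Delay Adjustment: +618 days → 7 March 2031.
Terminal disclaimer: VP-730165 expires on the earlier of 1 October 2030 and 7 March 2031.

October 1, 2030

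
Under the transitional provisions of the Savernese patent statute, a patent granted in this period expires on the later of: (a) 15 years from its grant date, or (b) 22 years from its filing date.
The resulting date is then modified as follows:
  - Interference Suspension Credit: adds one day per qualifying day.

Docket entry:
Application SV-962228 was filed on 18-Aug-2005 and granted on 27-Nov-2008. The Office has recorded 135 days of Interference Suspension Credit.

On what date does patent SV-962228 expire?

2027-12-31

(a) grant + 15 years → 27 November 2023.
(b) filing + 22 years → 18 August 2027.
Later of the two: 18 August 2027.
Interference Suspension Credit: +135 days → 31 December 2027.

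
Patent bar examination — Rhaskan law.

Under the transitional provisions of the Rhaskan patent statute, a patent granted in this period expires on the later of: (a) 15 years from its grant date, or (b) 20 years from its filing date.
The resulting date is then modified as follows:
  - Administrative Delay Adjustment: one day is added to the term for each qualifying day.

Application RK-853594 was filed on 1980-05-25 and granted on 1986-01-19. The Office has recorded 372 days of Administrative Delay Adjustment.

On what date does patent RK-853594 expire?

(a) grant + 15 years → 19 January 2001.
(b) filing + 20 years → 25 May 2000.
Later of the two: 19 January 2001.
Administrative Delay Adjustment: +372 days → 26 January 2002.

January 26, 2002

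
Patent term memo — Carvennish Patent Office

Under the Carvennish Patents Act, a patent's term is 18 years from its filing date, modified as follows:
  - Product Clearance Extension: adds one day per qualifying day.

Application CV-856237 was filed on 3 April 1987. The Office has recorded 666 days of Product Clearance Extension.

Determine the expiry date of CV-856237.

January 29, 2007

Base term: filing date + 18 years → 3 April 2005.
Product Clearance Extension: +666 days → 29 January 2007.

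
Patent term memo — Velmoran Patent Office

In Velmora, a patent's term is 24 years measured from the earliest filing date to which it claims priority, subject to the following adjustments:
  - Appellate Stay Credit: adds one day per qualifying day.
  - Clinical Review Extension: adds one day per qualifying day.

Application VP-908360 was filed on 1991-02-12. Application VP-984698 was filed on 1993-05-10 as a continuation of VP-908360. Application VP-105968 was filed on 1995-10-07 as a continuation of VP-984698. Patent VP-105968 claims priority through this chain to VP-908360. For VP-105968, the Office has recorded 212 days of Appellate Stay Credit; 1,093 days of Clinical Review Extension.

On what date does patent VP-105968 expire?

2018-09-09

Earliest priority filing: 12 February 1991.
Base term: 12 February 1991 + 24 years → 12 February 2015.
Appellate Stay Credit: +212 days → 12 September 2015.
Clinical Review Extension: +1093 days → 9 September 2018.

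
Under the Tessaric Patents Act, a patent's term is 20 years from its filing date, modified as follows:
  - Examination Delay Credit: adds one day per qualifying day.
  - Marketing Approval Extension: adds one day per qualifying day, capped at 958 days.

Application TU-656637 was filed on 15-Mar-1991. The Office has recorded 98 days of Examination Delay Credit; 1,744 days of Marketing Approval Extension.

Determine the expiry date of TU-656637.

Base term: filing date + 20 years → 15 March 2011.
Examination Delay Credit: +98 days → 21 June 2011.
Marketing Approval Extension: 1744 days claimed exceeds the 958-day cap, so +958 days → 3 February 2014.

2014-02-03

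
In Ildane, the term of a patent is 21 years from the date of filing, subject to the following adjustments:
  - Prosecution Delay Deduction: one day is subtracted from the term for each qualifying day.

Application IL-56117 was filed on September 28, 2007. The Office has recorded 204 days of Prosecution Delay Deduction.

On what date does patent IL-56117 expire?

Base term: filing date + 21 years → 28 September 2028.
Prosecution Delay Deduction: −204 days → 8 March 2028.

2028-03-08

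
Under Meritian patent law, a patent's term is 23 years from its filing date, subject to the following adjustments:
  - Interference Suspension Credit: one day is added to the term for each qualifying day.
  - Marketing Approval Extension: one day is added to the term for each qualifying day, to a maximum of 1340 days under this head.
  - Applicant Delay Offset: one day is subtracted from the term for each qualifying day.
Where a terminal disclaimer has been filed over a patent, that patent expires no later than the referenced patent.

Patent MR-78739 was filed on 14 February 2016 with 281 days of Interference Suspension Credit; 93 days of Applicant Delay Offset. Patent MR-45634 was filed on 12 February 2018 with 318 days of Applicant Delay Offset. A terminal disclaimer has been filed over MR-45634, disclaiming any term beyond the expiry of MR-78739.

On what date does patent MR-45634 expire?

Natural term of MR-45634:
  Base: filing + 23 years → 12 February 2041.
  Applicant Delay Offset: −318 days → 31 March 2040.
Expiry of referenced patent MR-78739:
  Base: filing + 23 years → 14 February 2039.
  Interference Suspension Credit: +281 days → 22 November 2039.
  Applicant Delay Offset: −93 days → 21 August 2039.
Terminal disclaimer: MR-45634 expires on the earlier of 31 March 2040 and 21 August 2039.

August 21, 2039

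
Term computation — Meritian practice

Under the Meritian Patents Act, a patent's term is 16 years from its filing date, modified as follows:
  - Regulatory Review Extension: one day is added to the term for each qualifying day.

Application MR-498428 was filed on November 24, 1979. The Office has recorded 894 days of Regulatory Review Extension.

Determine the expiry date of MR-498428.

May 6, 1998

Base term: filing date + 16 years → 24 November 1995.
Regulatory Review Extension: +894 days → 6 May 1998.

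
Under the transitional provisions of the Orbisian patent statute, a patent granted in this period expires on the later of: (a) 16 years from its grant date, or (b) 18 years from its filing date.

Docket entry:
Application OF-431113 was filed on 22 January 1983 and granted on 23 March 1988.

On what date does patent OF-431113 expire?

(a) grant + 16 years → 23 March 2004.
(b) filing + 18 years → 22 January 2001.
Later of the two: 23 March 2004.

2004-03-23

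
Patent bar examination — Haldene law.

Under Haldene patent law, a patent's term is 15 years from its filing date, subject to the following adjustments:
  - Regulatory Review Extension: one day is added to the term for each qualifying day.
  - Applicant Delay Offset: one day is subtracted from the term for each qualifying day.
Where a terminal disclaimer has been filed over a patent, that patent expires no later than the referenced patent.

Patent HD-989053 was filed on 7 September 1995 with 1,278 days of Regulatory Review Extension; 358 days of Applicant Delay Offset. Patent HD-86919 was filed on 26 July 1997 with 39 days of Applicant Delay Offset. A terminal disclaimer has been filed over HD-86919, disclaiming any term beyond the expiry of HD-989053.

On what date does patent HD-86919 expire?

Natural term of HD-86919:
  Base: filing + 15 years → 26 July 2012.
  Applicant Delay Offset: −39 days → 17 June 2012.
Expiry of referenced patent HD-989053:
  Base: filing + 15 years → 7 September 2010.
  Regulatory Review Extension: +1278 days → 8 March 2014.
  Applicant Delay Offset: −358 days → 15 March 2013.
Terminal disclaimer: HD-86919 expires on the earlier of 17 June 2012 and 15 March 2013.

2012-06-17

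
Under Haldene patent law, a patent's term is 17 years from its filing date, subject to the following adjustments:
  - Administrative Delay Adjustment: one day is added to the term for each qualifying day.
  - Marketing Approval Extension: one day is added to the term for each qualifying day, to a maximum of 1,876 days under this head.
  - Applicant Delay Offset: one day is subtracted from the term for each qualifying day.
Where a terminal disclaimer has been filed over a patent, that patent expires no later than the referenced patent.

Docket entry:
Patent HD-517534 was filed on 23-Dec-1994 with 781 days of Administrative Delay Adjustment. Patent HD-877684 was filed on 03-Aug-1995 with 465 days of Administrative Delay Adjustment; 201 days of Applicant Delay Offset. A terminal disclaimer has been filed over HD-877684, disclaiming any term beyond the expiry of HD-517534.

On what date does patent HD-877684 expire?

2013-04-24

Natural term of HD-877684:
  Base: filing + 17 years → 3 August 2012.
  Administrative Delay Adjustment: +465 days → 11 November 2013.
  Applicant Delay Offset: −201 days → 24 April 2013.
Expiry of referenced patent HD-517534:
  Base: filing + 17 years → 23 December 2011.
  Administrative Delay Adjustment: +781 days → 11 February 2014.
Terminal disclaimer: HD-877684 expires on the earlier of 24 April 2013 and 11 February 2014.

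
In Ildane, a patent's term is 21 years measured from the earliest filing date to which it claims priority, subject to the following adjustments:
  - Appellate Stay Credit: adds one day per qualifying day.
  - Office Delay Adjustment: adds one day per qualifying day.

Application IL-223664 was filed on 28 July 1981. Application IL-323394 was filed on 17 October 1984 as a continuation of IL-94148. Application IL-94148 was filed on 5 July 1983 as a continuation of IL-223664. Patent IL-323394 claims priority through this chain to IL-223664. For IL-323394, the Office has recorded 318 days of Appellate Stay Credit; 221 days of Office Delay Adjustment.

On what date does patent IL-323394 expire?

2004-01-18

Earliest priority filing: 28 July 1981.
Base term: 28 July 1981 + 21 years → 28 July 2002.
Appellate Stay Credit: +318 days → 11 June 2003.
Office Delay Adjustment: +221 days → 18 January 2004.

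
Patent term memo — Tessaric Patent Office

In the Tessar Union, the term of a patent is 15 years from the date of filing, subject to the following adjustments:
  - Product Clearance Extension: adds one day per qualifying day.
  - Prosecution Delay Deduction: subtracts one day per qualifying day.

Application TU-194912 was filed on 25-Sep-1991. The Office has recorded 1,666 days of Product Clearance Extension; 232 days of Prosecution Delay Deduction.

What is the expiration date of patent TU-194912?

2010-08-29

Base term: filing date + 15 years → 25 September 2006.
Product Clearance Extension: +1666 days → 18 April 2011.
Prosecution Delay Deduction: −232 days → 29 August 2010.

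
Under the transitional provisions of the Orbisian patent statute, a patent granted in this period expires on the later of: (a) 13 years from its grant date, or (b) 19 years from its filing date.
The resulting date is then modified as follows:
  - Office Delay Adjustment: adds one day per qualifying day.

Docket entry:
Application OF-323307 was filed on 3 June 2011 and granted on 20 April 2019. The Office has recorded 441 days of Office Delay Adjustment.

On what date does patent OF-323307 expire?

(a) grant + 13 years → 20 April 2032.
(b) filing + 19 years → 3 June 2030.
Later of the two: 20 April 2032.
Office Delay Adjustment: +441 days → 5 July 2033.

July 5, 2033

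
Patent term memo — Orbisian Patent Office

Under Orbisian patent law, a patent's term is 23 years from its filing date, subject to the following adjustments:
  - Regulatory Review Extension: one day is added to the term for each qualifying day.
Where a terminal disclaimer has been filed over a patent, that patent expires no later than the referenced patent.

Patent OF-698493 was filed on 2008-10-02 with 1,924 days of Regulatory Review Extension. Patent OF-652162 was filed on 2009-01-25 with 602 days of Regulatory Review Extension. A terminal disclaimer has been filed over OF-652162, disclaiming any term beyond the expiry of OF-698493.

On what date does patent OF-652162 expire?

Natural term of OF-652162:
  Base: filing + 23 years → 25 January 2032.
  Regulatory Review Extension: +602 days → 18 September 2033.
Expiry of referenced patent OF-698493:
  Base: filing + 23 years → 2 October 2031.
  Regulatory Review Extension: +1924 days → 7 January 2037.
Terminal disclaimer: OF-652162 expires on the earlier of 18 September 2033 and 7 January 2037.

2033-09-18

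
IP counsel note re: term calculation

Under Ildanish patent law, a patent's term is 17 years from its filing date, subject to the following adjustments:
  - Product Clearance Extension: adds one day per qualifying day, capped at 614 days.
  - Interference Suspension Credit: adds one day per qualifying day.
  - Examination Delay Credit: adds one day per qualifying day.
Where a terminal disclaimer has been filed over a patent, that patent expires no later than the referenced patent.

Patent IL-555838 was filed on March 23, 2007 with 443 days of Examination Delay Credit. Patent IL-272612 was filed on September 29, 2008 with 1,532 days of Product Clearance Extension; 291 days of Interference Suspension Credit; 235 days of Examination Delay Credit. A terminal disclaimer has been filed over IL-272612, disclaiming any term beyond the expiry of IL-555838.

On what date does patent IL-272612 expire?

2025-06-09

Natural term of IL-272612:
  Base: filing + 17 years → 29 September 2025.
  Product Clearance Extension: 1532 days claimed exceeds the 614-day cap, so +614 days → 5 June 2027.
  Interference Suspension Credit: +291 days → 22 March 2028.
  Examination Delay Credit: +235 days → 12 November 2028.
Expiry of referenced patent IL-555838:
  Base: filing + 17 years → 23 March 2024.
  Examination Delay Credit: +443 days → 9 June 2025.
Terminal disclaimer: IL-272612 expires on the earlier of 12 November 2028 and 9 June 2025.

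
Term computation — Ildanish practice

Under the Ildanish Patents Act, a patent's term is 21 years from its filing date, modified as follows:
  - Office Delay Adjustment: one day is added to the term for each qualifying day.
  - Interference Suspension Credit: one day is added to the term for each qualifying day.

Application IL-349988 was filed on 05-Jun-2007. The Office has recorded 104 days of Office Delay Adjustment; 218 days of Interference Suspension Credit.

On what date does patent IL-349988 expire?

Base term: filing date + 21 years → 5 June 2028.
Office Delay Adjustment: +104 days → 17 September 2028.
Interference Suspension Credit: +218 days → 23 April 2029.

April 23, 2029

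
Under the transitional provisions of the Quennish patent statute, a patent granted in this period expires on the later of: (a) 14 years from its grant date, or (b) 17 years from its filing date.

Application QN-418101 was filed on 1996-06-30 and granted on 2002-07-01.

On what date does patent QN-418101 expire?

(a) grant + 14 years → 1 July 2016.
(b) filing + 17 years → 30 June 2013.
Later of the two: 1 July 2016.

July 1, 2016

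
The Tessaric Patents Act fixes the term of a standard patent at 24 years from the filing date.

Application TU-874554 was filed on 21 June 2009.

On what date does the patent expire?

Filing date + 24 years → 21 June 2033.

June 21, 2033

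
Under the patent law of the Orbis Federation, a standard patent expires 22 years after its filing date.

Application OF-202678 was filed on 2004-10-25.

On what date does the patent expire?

2026-10-25

Filing date + 22 years → 25 October 2026.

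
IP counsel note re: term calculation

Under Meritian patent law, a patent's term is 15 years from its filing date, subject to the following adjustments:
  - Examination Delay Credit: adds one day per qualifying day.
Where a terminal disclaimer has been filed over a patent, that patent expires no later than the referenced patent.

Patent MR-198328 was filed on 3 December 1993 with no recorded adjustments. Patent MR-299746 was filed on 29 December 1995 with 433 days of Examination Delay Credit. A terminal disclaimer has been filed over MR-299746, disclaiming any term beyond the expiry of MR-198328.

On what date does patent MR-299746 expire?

December 3, 2008

Natural term of MR-299746:
  Base: filing + 15 years → 29 December 2010.
  Examination Delay Credit: +433 days → 6 March 2012.
Expiry of referenced patent MR-198328:
  Base: filing + 15 years → 3 December 2008.
Terminal disclaimer: MR-299746 expires on the earlier of 6 March 2012 and 3 December 2008.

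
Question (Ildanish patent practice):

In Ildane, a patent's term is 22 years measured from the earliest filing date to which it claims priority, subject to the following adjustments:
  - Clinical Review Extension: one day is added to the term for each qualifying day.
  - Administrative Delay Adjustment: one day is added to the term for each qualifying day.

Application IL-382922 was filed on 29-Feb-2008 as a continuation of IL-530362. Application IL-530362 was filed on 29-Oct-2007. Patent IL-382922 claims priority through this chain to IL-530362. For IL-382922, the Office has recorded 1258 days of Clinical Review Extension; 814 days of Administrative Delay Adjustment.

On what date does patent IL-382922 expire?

Earliest priority filing: 29 October 2007.
Base term: 29 October 2007 + 22 years → 29 October 2029.
Clinical Review Extension: +1258 days → 9 April 2033.
Administrative Delay Adjustment: +814 days → 2 July 2035.

2035-07-02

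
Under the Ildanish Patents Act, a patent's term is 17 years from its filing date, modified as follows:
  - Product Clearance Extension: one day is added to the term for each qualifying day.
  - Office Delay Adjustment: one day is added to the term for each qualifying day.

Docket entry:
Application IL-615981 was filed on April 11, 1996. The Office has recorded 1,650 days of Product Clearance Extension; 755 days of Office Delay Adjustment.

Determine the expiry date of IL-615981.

Base term: filing date + 17 years → 11 April 2013.
Product Clearance Extension: +1650 days → 17 October 2017.
Office Delay Adjustment: +755 days → 11 November 2019.

November 11, 2019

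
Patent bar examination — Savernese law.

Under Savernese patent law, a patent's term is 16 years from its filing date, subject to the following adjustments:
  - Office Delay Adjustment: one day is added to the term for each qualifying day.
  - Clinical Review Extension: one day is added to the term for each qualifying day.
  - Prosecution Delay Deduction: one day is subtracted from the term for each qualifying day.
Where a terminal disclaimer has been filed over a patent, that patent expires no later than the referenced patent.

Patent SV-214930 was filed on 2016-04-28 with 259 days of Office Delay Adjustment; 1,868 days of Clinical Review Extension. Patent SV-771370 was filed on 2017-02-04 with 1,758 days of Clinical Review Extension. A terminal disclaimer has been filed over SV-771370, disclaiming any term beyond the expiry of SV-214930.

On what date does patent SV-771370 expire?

November 28, 2037

Natural term of SV-771370:
  Base: filing + 16 years → 4 February 2033.
  Clinical Review Extension: +1758 days → 28 November 2037.
Expiry of referenced patent SV-214930:
  Base: filing + 16 years → 28 April 2032.
  Office Delay Adjustment: +259 days → 12 January 2033.
  Clinical Review Extension: +1868 days → 23 February 2038.
Terminal disclaimer: SV-771370 expires on the earlier of 28 November 2037 and 23 February 2038.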